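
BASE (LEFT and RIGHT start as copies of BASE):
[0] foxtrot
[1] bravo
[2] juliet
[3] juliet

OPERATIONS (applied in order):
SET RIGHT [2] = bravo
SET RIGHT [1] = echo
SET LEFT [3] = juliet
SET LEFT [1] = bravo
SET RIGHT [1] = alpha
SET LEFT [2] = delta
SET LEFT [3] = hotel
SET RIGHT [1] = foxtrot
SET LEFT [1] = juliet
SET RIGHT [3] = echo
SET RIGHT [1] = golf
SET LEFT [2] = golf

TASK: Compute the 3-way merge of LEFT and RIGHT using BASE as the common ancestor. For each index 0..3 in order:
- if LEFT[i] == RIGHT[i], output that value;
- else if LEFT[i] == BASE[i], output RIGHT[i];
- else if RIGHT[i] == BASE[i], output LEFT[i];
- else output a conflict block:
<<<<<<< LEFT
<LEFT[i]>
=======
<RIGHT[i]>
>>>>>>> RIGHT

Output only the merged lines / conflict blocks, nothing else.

Final LEFT:  [foxtrot, juliet, golf, hotel]
Final RIGHT: [foxtrot, golf, bravo, echo]
i=0: L=foxtrot R=foxtrot -> agree -> foxtrot
i=1: BASE=bravo L=juliet R=golf all differ -> CONFLICT
i=2: BASE=juliet L=golf R=bravo all differ -> CONFLICT
i=3: BASE=juliet L=hotel R=echo all differ -> CONFLICT

Answer: foxtrot
<<<<<<< LEFT
juliet
=======
golf
>>>>>>> RIGHT
<<<<<<< LEFT
golf
=======
bravo
>>>>>>> RIGHT
<<<<<<< LEFT
hotel
=======
echo
>>>>>>> RIGHT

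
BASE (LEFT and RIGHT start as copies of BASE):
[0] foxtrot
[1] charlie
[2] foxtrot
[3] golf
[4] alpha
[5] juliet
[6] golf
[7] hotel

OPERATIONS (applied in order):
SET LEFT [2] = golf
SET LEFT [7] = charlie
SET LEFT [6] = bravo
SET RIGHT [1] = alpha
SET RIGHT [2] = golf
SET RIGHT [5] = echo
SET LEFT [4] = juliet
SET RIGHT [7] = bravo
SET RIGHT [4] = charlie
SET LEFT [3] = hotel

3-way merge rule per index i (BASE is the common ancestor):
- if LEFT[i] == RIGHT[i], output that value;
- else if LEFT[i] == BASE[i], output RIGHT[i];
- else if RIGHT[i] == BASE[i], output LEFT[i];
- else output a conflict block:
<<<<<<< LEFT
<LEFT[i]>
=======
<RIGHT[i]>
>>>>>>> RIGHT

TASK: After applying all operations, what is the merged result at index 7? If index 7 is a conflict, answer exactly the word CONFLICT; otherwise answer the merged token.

Final LEFT:  [foxtrot, charlie, golf, hotel, juliet, juliet, bravo, charlie]
Final RIGHT: [foxtrot, alpha, golf, golf, charlie, echo, golf, bravo]
i=0: L=foxtrot R=foxtrot -> agree -> foxtrot
i=1: L=charlie=BASE, R=alpha -> take RIGHT -> alpha
i=2: L=golf R=golf -> agree -> golf
i=3: L=hotel, R=golf=BASE -> take LEFT -> hotel
i=4: BASE=alpha L=juliet R=charlie all differ -> CONFLICT
i=5: L=juliet=BASE, R=echo -> take RIGHT -> echo
i=6: L=bravo, R=golf=BASE -> take LEFT -> bravo
i=7: BASE=hotel L=charlie R=bravo all differ -> CONFLICT
Index 7 -> CONFLICT

Answer: CONFLICT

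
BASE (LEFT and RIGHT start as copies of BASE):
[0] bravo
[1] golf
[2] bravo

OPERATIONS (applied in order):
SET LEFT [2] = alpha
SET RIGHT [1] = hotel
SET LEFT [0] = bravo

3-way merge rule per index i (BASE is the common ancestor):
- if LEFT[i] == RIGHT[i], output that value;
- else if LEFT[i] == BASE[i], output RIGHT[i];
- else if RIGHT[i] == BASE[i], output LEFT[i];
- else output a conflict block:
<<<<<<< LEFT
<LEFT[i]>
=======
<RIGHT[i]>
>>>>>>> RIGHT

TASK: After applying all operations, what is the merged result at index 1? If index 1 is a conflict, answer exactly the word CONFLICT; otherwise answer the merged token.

Final LEFT:  [bravo, golf, alpha]
Final RIGHT: [bravo, hotel, bravo]
i=0: L=bravo R=bravo -> agree -> bravo
i=1: L=golf=BASE, R=hotel -> take RIGHT -> hotel
i=2: L=alpha, R=bravo=BASE -> take LEFT -> alpha
Index 1 -> hotel

Answer: hotel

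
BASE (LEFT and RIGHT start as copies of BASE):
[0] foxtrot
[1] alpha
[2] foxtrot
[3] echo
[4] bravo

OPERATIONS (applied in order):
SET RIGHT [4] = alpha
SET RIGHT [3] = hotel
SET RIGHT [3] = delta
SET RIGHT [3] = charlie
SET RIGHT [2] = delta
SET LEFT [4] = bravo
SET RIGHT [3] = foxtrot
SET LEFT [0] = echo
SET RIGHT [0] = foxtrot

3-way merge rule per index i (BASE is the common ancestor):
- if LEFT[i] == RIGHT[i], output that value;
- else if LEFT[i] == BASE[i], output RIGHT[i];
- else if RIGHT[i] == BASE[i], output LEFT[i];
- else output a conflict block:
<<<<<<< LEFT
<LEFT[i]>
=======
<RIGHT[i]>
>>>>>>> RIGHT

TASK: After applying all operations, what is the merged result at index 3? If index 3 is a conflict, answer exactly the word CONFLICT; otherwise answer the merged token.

Final LEFT:  [echo, alpha, foxtrot, echo, bravo]
Final RIGHT: [foxtrot, alpha, delta, foxtrot, alpha]
i=0: L=echo, R=foxtrot=BASE -> take LEFT -> echo
i=1: L=alpha R=alpha -> agree -> alpha
i=2: L=foxtrot=BASE, R=delta -> take RIGHT -> delta
i=3: L=echo=BASE, R=foxtrot -> take RIGHT -> foxtrot
i=4: L=bravo=BASE, R=alpha -> take RIGHT -> alpha
Index 3 -> foxtrot

Answer: foxtrot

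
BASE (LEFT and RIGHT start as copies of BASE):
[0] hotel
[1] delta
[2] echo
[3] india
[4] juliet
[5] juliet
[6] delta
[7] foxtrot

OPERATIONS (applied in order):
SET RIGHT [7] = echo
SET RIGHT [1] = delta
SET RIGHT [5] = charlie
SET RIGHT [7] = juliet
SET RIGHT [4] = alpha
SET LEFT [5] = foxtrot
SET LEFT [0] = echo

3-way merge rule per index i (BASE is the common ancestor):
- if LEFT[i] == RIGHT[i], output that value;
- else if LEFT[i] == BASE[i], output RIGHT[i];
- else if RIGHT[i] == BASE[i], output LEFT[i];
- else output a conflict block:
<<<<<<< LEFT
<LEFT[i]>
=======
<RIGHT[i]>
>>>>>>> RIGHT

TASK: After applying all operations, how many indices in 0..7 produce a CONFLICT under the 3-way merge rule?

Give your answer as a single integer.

Final LEFT:  [echo, delta, echo, india, juliet, foxtrot, delta, foxtrot]
Final RIGHT: [hotel, delta, echo, india, alpha, charlie, delta, juliet]
i=0: L=echo, R=hotel=BASE -> take LEFT -> echo
i=1: L=delta R=delta -> agree -> delta
i=2: L=echo R=echo -> agree -> echo
i=3: L=india R=india -> agree -> india
i=4: L=juliet=BASE, R=alpha -> take RIGHT -> alpha
i=5: BASE=juliet L=foxtrot R=charlie all differ -> CONFLICT
i=6: L=delta R=delta -> agree -> delta
i=7: L=foxtrot=BASE, R=juliet -> take RIGHT -> juliet
Conflict count: 1

Answer: 1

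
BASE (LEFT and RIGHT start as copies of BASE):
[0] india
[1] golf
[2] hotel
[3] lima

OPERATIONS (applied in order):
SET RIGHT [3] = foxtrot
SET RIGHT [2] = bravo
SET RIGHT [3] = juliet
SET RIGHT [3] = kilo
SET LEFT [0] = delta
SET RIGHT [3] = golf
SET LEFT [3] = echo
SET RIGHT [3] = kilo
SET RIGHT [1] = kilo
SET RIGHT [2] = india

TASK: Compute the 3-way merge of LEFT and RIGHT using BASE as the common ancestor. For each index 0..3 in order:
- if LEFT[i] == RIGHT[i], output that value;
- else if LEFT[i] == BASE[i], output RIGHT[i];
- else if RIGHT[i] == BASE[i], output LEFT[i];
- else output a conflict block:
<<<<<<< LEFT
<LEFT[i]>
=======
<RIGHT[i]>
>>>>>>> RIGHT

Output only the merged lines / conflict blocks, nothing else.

Final LEFT:  [delta, golf, hotel, echo]
Final RIGHT: [india, kilo, india, kilo]
i=0: L=delta, R=india=BASE -> take LEFT -> delta
i=1: L=golf=BASE, R=kilo -> take RIGHT -> kilo
i=2: L=hotel=BASE, R=india -> take RIGHT -> india
i=3: BASE=lima L=echo R=kilo all differ -> CONFLICT

Answer: delta
kilo
india
<<<<<<< LEFT
echo
=======
kilo
>>>>>>> RIGHT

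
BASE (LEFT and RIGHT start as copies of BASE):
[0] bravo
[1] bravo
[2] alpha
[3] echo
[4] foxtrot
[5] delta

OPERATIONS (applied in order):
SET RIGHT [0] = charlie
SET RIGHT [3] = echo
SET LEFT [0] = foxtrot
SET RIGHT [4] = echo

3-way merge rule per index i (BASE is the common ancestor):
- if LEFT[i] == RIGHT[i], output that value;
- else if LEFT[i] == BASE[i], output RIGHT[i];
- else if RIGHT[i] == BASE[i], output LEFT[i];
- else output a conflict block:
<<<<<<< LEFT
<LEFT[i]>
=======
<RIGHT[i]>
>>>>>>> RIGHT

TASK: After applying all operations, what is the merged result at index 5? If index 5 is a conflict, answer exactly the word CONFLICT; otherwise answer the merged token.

Final LEFT:  [foxtrot, bravo, alpha, echo, foxtrot, delta]
Final RIGHT: [charlie, bravo, alpha, echo, echo, delta]
i=0: BASE=bravo L=foxtrot R=charlie all differ -> CONFLICT
i=1: L=bravo R=bravo -> agree -> bravo
i=2: L=alpha R=alpha -> agree -> alpha
i=3: L=echo R=echo -> agree -> echo
i=4: L=foxtrot=BASE, R=echo -> take RIGHT -> echo
i=5: L=delta R=delta -> agree -> delta
Index 5 -> delta

Answer: delta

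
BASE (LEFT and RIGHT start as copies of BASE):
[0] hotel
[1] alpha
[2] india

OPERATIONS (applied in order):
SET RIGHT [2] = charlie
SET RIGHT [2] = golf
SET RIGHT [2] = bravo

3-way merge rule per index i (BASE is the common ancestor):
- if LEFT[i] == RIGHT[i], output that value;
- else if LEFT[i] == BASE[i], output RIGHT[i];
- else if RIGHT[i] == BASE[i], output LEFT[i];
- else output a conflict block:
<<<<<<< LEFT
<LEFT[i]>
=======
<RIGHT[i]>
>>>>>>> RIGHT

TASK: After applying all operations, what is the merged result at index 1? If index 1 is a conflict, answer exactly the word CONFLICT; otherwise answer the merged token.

Final LEFT:  [hotel, alpha, india]
Final RIGHT: [hotel, alpha, bravo]
i=0: L=hotel R=hotel -> agree -> hotel
i=1: L=alpha R=alpha -> agree -> alpha
i=2: L=india=BASE, R=bravo -> take RIGHT -> bravo
Index 1 -> alpha

Answer: alpha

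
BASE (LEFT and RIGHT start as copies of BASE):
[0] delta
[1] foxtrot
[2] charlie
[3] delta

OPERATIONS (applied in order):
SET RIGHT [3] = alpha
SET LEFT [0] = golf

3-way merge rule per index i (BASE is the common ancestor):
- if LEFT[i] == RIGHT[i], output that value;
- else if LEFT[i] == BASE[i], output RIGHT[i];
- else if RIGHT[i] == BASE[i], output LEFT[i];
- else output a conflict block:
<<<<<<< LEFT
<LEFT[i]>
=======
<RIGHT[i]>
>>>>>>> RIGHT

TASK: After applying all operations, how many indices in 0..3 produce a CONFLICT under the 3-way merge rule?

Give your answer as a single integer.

Answer: 0

Derivation:
Final LEFT:  [golf, foxtrot, charlie, delta]
Final RIGHT: [delta, foxtrot, charlie, alpha]
i=0: L=golf, R=delta=BASE -> take LEFT -> golf
i=1: L=foxtrot R=foxtrot -> agree -> foxtrot
i=2: L=charlie R=charlie -> agree -> charlie
i=3: L=delta=BASE, R=alpha -> take RIGHT -> alpha
Conflict count: 0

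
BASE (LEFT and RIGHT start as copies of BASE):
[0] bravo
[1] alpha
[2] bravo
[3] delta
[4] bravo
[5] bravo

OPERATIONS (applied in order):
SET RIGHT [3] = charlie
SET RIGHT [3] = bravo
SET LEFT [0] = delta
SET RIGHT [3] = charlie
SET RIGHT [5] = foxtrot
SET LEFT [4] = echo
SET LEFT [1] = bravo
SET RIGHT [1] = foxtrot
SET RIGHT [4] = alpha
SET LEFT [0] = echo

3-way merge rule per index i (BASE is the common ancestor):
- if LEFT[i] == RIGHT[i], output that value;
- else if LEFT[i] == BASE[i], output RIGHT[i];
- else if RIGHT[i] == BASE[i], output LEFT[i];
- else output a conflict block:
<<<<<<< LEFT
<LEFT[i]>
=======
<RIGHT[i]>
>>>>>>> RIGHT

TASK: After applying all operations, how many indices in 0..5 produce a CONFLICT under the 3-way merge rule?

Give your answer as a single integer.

Answer: 2

Derivation:
Final LEFT:  [echo, bravo, bravo, delta, echo, bravo]
Final RIGHT: [bravo, foxtrot, bravo, charlie, alpha, foxtrot]
i=0: L=echo, R=bravo=BASE -> take LEFT -> echo
i=1: BASE=alpha L=bravo R=foxtrot all differ -> CONFLICT
i=2: L=bravo R=bravo -> agree -> bravo
i=3: L=delta=BASE, R=charlie -> take RIGHT -> charlie
i=4: BASE=bravo L=echo R=alpha all differ -> CONFLICT
i=5: L=bravo=BASE, R=foxtrot -> take RIGHT -> foxtrot
Conflict count: 2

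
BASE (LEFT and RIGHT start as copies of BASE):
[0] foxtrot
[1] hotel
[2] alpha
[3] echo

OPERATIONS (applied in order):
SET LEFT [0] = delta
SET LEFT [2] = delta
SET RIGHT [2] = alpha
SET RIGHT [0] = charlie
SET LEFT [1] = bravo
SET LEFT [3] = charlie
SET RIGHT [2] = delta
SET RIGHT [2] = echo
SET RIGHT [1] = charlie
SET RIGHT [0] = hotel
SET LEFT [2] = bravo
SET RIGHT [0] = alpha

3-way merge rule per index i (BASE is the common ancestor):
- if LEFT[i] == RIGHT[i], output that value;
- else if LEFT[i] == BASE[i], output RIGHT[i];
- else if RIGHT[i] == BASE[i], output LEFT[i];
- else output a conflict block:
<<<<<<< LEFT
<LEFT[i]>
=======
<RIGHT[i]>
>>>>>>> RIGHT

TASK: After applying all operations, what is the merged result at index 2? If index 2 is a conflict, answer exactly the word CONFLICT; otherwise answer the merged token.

Final LEFT:  [delta, bravo, bravo, charlie]
Final RIGHT: [alpha, charlie, echo, echo]
i=0: BASE=foxtrot L=delta R=alpha all differ -> CONFLICT
i=1: BASE=hotel L=bravo R=charlie all differ -> CONFLICT
i=2: BASE=alpha L=bravo R=echo all differ -> CONFLICT
i=3: L=charlie, R=echo=BASE -> take LEFT -> charlie
Index 2 -> CONFLICT

Answer: CONFLICT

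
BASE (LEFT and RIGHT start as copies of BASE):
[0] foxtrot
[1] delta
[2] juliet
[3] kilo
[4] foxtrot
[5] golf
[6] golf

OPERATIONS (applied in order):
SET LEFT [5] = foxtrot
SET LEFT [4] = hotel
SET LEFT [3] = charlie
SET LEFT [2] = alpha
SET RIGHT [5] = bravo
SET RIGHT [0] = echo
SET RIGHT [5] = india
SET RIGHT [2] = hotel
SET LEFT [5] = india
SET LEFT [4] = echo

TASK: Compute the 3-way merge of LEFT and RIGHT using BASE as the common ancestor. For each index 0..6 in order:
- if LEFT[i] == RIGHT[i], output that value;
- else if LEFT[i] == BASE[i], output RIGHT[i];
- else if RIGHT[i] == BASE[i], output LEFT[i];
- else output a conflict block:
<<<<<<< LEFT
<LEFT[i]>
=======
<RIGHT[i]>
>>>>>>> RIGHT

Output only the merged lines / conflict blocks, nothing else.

Answer: echo
delta
<<<<<<< LEFT
alpha
=======
hotel
>>>>>>> RIGHT
charlie
echo
india
golf

Derivation:
Final LEFT:  [foxtrot, delta, alpha, charlie, echo, india, golf]
Final RIGHT: [echo, delta, hotel, kilo, foxtrot, india, golf]
i=0: L=foxtrot=BASE, R=echo -> take RIGHT -> echo
i=1: L=delta R=delta -> agree -> delta
i=2: BASE=juliet L=alpha R=hotel all differ -> CONFLICT
i=3: L=charlie, R=kilo=BASE -> take LEFT -> charlie
i=4: L=echo, R=foxtrot=BASE -> take LEFT -> echo
i=5: L=india R=india -> agree -> india
i=6: L=golf R=golf -> agree -> golf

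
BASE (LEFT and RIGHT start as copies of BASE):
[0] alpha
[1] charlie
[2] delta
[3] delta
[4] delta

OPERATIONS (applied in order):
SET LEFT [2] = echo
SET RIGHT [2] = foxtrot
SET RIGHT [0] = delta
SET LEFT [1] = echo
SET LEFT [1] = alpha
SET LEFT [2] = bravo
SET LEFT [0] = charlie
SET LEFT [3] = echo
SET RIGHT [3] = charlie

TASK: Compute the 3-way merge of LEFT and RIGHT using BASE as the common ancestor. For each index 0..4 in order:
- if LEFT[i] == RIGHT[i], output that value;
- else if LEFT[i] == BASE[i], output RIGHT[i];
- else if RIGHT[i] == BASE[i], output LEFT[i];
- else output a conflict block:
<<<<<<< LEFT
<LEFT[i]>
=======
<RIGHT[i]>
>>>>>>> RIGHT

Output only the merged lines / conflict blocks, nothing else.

Answer: <<<<<<< LEFT
charlie
=======
delta
>>>>>>> RIGHT
alpha
<<<<<<< LEFT
bravo
=======
foxtrot
>>>>>>> RIGHT
<<<<<<< LEFT
echo
=======
charlie
>>>>>>> RIGHT
delta

Derivation:
Final LEFT:  [charlie, alpha, bravo, echo, delta]
Final RIGHT: [delta, charlie, foxtrot, charlie, delta]
i=0: BASE=alpha L=charlie R=delta all differ -> CONFLICT
i=1: L=alpha, R=charlie=BASE -> take LEFT -> alpha
i=2: BASE=delta L=bravo R=foxtrot all differ -> CONFLICT
i=3: BASE=delta L=echo R=charlie all differ -> CONFLICT
i=4: L=delta R=delta -> agree -> delta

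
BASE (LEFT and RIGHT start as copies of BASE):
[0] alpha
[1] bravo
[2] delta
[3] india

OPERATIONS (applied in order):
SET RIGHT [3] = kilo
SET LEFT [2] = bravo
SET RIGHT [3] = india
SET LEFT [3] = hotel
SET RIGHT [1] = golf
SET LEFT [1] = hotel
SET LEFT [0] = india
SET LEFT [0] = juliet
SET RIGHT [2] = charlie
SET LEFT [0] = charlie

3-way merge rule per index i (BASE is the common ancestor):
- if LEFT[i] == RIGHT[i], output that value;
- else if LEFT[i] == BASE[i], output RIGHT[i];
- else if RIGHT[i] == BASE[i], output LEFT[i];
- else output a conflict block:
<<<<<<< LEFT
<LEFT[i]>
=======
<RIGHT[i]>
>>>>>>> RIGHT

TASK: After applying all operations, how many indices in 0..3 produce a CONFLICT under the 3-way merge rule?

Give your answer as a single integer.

Answer: 2

Derivation:
Final LEFT:  [charlie, hotel, bravo, hotel]
Final RIGHT: [alpha, golf, charlie, india]
i=0: L=charlie, R=alpha=BASE -> take LEFT -> charlie
i=1: BASE=bravo L=hotel R=golf all differ -> CONFLICT
i=2: BASE=delta L=bravo R=charlie all differ -> CONFLICT
i=3: L=hotel, R=india=BASE -> take LEFT -> hotel
Conflict count: 2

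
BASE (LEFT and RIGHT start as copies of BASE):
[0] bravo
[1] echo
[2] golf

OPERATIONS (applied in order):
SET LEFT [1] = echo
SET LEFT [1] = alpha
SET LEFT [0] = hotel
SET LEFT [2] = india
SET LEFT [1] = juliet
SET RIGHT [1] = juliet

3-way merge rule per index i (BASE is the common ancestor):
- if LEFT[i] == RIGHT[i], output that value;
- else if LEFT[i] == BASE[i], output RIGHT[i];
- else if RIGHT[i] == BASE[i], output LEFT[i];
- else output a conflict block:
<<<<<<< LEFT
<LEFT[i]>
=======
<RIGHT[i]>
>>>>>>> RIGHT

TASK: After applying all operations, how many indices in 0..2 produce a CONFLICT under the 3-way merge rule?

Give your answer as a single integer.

Final LEFT:  [hotel, juliet, india]
Final RIGHT: [bravo, juliet, golf]
i=0: L=hotel, R=bravo=BASE -> take LEFT -> hotel
i=1: L=juliet R=juliet -> agree -> juliet
i=2: L=india, R=golf=BASE -> take LEFT -> india
Conflict count: 0

Answer: 0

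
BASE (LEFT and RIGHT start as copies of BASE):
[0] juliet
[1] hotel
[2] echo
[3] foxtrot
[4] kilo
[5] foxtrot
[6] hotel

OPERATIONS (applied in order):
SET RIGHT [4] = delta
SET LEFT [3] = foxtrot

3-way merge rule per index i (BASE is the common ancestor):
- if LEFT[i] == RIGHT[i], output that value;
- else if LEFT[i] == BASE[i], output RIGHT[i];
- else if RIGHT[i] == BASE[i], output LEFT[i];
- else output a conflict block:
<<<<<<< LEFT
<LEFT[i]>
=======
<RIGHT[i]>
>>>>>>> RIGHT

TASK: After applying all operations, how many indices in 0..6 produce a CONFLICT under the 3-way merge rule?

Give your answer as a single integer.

Final LEFT:  [juliet, hotel, echo, foxtrot, kilo, foxtrot, hotel]
Final RIGHT: [juliet, hotel, echo, foxtrot, delta, foxtrot, hotel]
i=0: L=juliet R=juliet -> agree -> juliet
i=1: L=hotel R=hotel -> agree -> hotel
i=2: L=echo R=echo -> agree -> echo
i=3: L=foxtrot R=foxtrot -> agree -> foxtrot
i=4: L=kilo=BASE, R=delta -> take RIGHT -> delta
i=5: L=foxtrot R=foxtrot -> agree -> foxtrot
i=6: L=hotel R=hotel -> agree -> hotel
Conflict count: 0

Answer: 0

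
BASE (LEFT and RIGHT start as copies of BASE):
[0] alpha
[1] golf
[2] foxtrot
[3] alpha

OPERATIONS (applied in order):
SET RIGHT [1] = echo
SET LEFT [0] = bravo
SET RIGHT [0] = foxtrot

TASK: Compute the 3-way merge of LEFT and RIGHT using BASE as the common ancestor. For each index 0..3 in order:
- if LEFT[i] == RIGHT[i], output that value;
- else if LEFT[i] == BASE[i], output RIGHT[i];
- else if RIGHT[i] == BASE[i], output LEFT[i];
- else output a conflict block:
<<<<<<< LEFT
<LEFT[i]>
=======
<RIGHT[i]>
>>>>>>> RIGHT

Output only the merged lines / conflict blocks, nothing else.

Answer: <<<<<<< LEFT
bravo
=======
foxtrot
>>>>>>> RIGHT
echo
foxtrot
alpha

Derivation:
Final LEFT:  [bravo, golf, foxtrot, alpha]
Final RIGHT: [foxtrot, echo, foxtrot, alpha]
i=0: BASE=alpha L=bravo R=foxtrot all differ -> CONFLICT
i=1: L=golf=BASE, R=echo -> take RIGHT -> echo
i=2: L=foxtrot R=foxtrot -> agree -> foxtrot
i=3: L=alpha R=alpha -> agree -> alpha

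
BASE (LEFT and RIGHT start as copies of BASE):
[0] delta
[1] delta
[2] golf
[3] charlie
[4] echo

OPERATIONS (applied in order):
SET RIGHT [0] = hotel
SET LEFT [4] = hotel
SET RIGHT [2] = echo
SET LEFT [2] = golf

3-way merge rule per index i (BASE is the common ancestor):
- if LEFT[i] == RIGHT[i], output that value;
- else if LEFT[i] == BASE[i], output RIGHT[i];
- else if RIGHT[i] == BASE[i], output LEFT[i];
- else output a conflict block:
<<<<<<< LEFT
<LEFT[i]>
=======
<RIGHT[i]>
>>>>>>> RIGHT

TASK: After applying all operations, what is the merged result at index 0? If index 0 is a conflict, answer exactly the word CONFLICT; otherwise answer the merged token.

Answer: hotel

Derivation:
Final LEFT:  [delta, delta, golf, charlie, hotel]
Final RIGHT: [hotel, delta, echo, charlie, echo]
i=0: L=delta=BASE, R=hotel -> take RIGHT -> hotel
i=1: L=delta R=delta -> agree -> delta
i=2: L=golf=BASE, R=echo -> take RIGHT -> echo
i=3: L=charlie R=charlie -> agree -> charlie
i=4: L=hotel, R=echo=BASE -> take LEFT -> hotel
Index 0 -> hotel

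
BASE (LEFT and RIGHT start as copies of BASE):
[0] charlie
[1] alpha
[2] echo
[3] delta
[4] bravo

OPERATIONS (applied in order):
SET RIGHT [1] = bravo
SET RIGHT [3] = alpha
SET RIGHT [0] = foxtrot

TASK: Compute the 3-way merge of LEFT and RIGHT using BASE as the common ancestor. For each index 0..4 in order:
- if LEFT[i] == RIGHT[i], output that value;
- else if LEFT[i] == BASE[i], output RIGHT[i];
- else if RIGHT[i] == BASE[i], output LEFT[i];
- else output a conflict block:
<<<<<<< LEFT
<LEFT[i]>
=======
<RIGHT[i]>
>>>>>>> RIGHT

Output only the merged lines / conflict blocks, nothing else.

Answer: foxtrot
bravo
echo
alpha
bravo

Derivation:
Final LEFT:  [charlie, alpha, echo, delta, bravo]
Final RIGHT: [foxtrot, bravo, echo, alpha, bravo]
i=0: L=charlie=BASE, R=foxtrot -> take RIGHT -> foxtrot
i=1: L=alpha=BASE, R=bravo -> take RIGHT -> bravo
i=2: L=echo R=echo -> agree -> echo
i=3: L=delta=BASE, R=alpha -> take RIGHT -> alpha
i=4: L=bravo R=bravo -> agree -> bravo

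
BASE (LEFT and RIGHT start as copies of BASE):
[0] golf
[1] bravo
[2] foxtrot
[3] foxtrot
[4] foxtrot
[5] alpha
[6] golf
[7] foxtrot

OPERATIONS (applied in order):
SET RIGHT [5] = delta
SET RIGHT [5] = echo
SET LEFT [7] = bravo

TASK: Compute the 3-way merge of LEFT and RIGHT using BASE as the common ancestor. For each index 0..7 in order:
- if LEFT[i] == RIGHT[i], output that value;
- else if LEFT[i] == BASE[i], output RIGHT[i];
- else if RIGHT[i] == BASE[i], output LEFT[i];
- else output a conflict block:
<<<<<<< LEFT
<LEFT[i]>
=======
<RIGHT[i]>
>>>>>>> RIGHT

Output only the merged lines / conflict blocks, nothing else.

Final LEFT:  [golf, bravo, foxtrot, foxtrot, foxtrot, alpha, golf, bravo]
Final RIGHT: [golf, bravo, foxtrot, foxtrot, foxtrot, echo, golf, foxtrot]
i=0: L=golf R=golf -> agree -> golf
i=1: L=bravo R=bravo -> agree -> bravo
i=2: L=foxtrot R=foxtrot -> agree -> foxtrot
i=3: L=foxtrot R=foxtrot -> agree -> foxtrot
i=4: L=foxtrot R=foxtrot -> agree -> foxtrot
i=5: L=alpha=BASE, R=echo -> take RIGHT -> echo
i=6: L=golf R=golf -> agree -> golf
i=7: L=bravo, R=foxtrot=BASE -> take LEFT -> bravo

Answer: golf
bravo
foxtrot
foxtrot
foxtrot
echo
golf
bravo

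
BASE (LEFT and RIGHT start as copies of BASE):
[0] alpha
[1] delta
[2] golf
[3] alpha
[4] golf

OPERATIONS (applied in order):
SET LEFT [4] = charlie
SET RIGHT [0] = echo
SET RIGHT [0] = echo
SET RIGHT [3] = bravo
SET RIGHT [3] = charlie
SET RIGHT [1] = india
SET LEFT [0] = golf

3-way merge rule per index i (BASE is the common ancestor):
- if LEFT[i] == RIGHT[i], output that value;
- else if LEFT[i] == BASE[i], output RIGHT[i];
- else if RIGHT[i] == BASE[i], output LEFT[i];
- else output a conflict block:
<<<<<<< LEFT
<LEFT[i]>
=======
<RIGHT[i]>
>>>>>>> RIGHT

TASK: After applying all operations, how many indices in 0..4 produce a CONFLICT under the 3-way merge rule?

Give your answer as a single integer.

Answer: 1

Derivation:
Final LEFT:  [golf, delta, golf, alpha, charlie]
Final RIGHT: [echo, india, golf, charlie, golf]
i=0: BASE=alpha L=golf R=echo all differ -> CONFLICT
i=1: L=delta=BASE, R=india -> take RIGHT -> india
i=2: L=golf R=golf -> agree -> golf
i=3: L=alpha=BASE, R=charlie -> take RIGHT -> charlie
i=4: L=charlie, R=golf=BASE -> take LEFT -> charlie
Conflict count: 1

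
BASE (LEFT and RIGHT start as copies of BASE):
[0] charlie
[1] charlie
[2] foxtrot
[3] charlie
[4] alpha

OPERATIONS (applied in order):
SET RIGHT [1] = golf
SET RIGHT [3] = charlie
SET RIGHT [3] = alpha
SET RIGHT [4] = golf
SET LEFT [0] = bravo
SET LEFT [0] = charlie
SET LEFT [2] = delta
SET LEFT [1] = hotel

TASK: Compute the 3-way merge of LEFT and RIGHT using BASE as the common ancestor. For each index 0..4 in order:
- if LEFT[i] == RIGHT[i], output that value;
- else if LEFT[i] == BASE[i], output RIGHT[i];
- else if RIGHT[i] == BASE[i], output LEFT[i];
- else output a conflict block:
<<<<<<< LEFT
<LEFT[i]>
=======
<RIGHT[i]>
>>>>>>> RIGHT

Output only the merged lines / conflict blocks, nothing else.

Answer: charlie
<<<<<<< LEFT
hotel
=======
golf
>>>>>>> RIGHT
delta
alpha
golf

Derivation:
Final LEFT:  [charlie, hotel, delta, charlie, alpha]
Final RIGHT: [charlie, golf, foxtrot, alpha, golf]
i=0: L=charlie R=charlie -> agree -> charlie
i=1: BASE=charlie L=hotel R=golf all differ -> CONFLICT
i=2: L=delta, R=foxtrot=BASE -> take LEFT -> delta
i=3: L=charlie=BASE, R=alpha -> take RIGHT -> alpha
i=4: L=alpha=BASE, R=golf -> take RIGHT -> golf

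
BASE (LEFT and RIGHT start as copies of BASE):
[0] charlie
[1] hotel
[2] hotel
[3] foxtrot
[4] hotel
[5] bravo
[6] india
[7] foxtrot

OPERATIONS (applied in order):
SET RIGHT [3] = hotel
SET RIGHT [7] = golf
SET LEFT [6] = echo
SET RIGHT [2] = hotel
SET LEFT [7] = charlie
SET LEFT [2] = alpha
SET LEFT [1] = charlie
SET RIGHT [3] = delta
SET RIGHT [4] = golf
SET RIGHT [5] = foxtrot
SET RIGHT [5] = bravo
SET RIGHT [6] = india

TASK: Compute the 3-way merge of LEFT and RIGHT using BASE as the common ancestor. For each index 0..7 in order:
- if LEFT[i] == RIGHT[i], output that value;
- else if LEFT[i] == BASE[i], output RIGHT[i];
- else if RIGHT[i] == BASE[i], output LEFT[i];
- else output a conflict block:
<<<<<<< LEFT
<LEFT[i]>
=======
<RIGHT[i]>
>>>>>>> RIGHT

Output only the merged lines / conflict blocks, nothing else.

Final LEFT:  [charlie, charlie, alpha, foxtrot, hotel, bravo, echo, charlie]
Final RIGHT: [charlie, hotel, hotel, delta, golf, bravo, india, golf]
i=0: L=charlie R=charlie -> agree -> charlie
i=1: L=charlie, R=hotel=BASE -> take LEFT -> charlie
i=2: L=alpha, R=hotel=BASE -> take LEFT -> alpha
i=3: L=foxtrot=BASE, R=delta -> take RIGHT -> delta
i=4: L=hotel=BASE, R=golf -> take RIGHT -> golf
i=5: L=bravo R=bravo -> agree -> bravo
i=6: L=echo, R=india=BASE -> take LEFT -> echo
i=7: BASE=foxtrot L=charlie R=golf all differ -> CONFLICT

Answer: charlie
charlie
alpha
delta
golf
bravo
echo
<<<<<<< LEFT
charlie
=======
golf
>>>>>>> RIGHT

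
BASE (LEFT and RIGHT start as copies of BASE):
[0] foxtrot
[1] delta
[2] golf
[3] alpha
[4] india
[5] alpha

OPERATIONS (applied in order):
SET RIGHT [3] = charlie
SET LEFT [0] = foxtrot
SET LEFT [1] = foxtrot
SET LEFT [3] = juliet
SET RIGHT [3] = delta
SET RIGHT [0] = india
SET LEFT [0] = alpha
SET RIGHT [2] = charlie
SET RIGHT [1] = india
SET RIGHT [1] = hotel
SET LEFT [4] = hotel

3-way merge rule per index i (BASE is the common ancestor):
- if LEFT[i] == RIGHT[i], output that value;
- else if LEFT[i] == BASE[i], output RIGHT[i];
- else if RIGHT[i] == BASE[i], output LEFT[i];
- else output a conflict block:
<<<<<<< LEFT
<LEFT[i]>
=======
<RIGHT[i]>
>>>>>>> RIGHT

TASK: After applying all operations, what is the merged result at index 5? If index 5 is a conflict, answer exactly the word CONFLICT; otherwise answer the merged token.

Answer: alpha

Derivation:
Final LEFT:  [alpha, foxtrot, golf, juliet, hotel, alpha]
Final RIGHT: [india, hotel, charlie, delta, india, alpha]
i=0: BASE=foxtrot L=alpha R=india all differ -> CONFLICT
i=1: BASE=delta L=foxtrot R=hotel all differ -> CONFLICT
i=2: L=golf=BASE, R=charlie -> take RIGHT -> charlie
i=3: BASE=alpha L=juliet R=delta all differ -> CONFLICT
i=4: L=hotel, R=india=BASE -> take LEFT -> hotel
i=5: L=alpha R=alpha -> agree -> alpha
Index 5 -> alpha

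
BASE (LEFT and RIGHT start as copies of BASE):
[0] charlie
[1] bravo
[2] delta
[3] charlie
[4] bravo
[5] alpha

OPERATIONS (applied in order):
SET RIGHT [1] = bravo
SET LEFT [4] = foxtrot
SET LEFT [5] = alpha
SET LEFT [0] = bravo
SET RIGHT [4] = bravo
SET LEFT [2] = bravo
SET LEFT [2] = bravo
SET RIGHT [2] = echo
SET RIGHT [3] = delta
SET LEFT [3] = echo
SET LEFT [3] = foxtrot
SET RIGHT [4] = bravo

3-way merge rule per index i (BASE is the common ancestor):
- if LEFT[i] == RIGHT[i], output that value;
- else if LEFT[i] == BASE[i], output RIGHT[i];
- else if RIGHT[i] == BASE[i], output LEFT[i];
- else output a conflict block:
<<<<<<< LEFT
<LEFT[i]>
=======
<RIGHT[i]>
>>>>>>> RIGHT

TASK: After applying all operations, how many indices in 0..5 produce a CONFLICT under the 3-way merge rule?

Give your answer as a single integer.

Answer: 2

Derivation:
Final LEFT:  [bravo, bravo, bravo, foxtrot, foxtrot, alpha]
Final RIGHT: [charlie, bravo, echo, delta, bravo, alpha]
i=0: L=bravo, R=charlie=BASE -> take LEFT -> bravo
i=1: L=bravo R=bravo -> agree -> bravo
i=2: BASE=delta L=bravo R=echo all differ -> CONFLICT
i=3: BASE=charlie L=foxtrot R=delta all differ -> CONFLICT
i=4: L=foxtrot, R=bravo=BASE -> take LEFT -> foxtrot
i=5: L=alpha R=alpha -> agree -> alpha
Conflict count: 2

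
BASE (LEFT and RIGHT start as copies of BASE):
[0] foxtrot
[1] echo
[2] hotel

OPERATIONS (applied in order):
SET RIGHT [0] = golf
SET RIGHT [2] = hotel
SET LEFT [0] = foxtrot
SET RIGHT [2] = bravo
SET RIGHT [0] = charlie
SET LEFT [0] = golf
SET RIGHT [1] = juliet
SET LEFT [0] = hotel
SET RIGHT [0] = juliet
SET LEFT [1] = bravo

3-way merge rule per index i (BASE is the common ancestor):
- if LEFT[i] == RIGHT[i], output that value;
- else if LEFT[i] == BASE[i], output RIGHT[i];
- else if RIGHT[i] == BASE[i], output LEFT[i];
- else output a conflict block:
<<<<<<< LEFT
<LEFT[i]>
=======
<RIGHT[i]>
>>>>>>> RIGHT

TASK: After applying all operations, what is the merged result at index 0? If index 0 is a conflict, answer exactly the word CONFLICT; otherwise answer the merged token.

Final LEFT:  [hotel, bravo, hotel]
Final RIGHT: [juliet, juliet, bravo]
i=0: BASE=foxtrot L=hotel R=juliet all differ -> CONFLICT
i=1: BASE=echo L=bravo R=juliet all differ -> CONFLICT
i=2: L=hotel=BASE, R=bravo -> take RIGHT -> bravo
Index 0 -> CONFLICT

Answer: CONFLICT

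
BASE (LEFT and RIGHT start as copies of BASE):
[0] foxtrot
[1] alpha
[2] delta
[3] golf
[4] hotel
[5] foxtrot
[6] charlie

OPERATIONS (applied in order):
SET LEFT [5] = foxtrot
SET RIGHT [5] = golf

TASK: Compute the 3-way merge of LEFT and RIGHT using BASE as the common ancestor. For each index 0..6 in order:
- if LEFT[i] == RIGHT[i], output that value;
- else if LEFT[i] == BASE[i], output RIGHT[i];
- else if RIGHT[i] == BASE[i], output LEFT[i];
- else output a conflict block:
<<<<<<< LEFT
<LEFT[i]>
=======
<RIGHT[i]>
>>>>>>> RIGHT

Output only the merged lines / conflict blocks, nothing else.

Final LEFT:  [foxtrot, alpha, delta, golf, hotel, foxtrot, charlie]
Final RIGHT: [foxtrot, alpha, delta, golf, hotel, golf, charlie]
i=0: L=foxtrot R=foxtrot -> agree -> foxtrot
i=1: L=alpha R=alpha -> agree -> alpha
i=2: L=delta R=delta -> agree -> delta
i=3: L=golf R=golf -> agree -> golf
i=4: L=hotel R=hotel -> agree -> hotel
i=5: L=foxtrot=BASE, R=golf -> take RIGHT -> golf
i=6: L=charlie R=charlie -> agree -> charlie

Answer: foxtrot
alpha
delta
golf
hotel
golf
charlie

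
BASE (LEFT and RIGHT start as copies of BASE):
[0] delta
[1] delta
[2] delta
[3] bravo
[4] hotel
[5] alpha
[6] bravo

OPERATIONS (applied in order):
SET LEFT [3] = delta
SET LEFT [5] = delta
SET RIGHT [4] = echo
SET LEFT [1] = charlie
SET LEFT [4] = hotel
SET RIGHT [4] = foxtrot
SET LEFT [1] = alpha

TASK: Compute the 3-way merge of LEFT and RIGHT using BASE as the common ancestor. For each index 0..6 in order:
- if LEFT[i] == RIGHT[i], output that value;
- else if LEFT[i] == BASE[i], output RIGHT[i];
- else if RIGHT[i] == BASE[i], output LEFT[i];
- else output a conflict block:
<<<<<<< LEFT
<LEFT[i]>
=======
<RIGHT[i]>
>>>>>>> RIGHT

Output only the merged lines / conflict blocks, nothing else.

Final LEFT:  [delta, alpha, delta, delta, hotel, delta, bravo]
Final RIGHT: [delta, delta, delta, bravo, foxtrot, alpha, bravo]
i=0: L=delta R=delta -> agree -> delta
i=1: L=alpha, R=delta=BASE -> take LEFT -> alpha
i=2: L=delta R=delta -> agree -> delta
i=3: L=delta, R=bravo=BASE -> take LEFT -> delta
i=4: L=hotel=BASE, R=foxtrot -> take RIGHT -> foxtrot
i=5: L=delta, R=alpha=BASE -> take LEFT -> delta
i=6: L=bravo R=bravo -> agree -> bravo

Answer: delta
alpha
delta
delta
foxtrot
delta
bravo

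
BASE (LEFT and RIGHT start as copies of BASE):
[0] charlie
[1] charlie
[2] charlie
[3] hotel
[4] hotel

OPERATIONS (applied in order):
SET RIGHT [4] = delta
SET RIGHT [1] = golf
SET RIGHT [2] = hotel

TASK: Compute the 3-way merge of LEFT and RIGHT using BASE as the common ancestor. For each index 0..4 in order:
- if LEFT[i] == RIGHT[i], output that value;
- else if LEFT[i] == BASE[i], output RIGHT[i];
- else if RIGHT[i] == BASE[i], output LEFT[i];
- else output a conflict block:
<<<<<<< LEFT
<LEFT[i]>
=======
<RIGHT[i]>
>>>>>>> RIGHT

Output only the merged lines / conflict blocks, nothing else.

Answer: charlie
golf
hotel
hotel
delta

Derivation:
Final LEFT:  [charlie, charlie, charlie, hotel, hotel]
Final RIGHT: [charlie, golf, hotel, hotel, delta]
i=0: L=charlie R=charlie -> agree -> charlie
i=1: L=charlie=BASE, R=golf -> take RIGHT -> golf
i=2: L=charlie=BASE, R=hotel -> take RIGHT -> hotel
i=3: L=hotel R=hotel -> agree -> hotel
i=4: L=hotel=BASE, R=delta -> take RIGHT -> delta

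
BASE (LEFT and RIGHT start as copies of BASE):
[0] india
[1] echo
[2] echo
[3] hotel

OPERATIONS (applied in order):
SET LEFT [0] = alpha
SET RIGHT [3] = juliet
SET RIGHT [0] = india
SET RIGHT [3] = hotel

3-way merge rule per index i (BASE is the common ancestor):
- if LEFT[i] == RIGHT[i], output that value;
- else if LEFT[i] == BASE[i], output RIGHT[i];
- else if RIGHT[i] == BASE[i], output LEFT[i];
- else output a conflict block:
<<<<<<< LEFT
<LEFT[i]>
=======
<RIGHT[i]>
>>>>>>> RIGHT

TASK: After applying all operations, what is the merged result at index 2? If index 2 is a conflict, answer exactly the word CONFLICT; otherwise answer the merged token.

Final LEFT:  [alpha, echo, echo, hotel]
Final RIGHT: [india, echo, echo, hotel]
i=0: L=alpha, R=india=BASE -> take LEFT -> alpha
i=1: L=echo R=echo -> agree -> echo
i=2: L=echo R=echo -> agree -> echo
i=3: L=hotel R=hotel -> agree -> hotel
Index 2 -> echo

Answer: echo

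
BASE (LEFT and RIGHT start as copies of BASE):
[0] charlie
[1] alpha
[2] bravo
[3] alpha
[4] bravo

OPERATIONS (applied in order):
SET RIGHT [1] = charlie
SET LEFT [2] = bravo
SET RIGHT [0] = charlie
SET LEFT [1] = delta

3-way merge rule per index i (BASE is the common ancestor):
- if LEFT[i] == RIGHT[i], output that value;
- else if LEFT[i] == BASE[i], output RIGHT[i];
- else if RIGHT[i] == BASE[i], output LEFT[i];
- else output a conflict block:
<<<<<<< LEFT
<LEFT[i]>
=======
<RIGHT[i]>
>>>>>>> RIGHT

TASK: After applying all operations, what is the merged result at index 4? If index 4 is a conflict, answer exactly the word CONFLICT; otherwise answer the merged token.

Answer: bravo

Derivation:
Final LEFT:  [charlie, delta, bravo, alpha, bravo]
Final RIGHT: [charlie, charlie, bravo, alpha, bravo]
i=0: L=charlie R=charlie -> agree -> charlie
i=1: BASE=alpha L=delta R=charlie all differ -> CONFLICT
i=2: L=bravo R=bravo -> agree -> bravo
i=3: L=alpha R=alpha -> agree -> alpha
i=4: L=bravo R=bravo -> agree -> bravo
Index 4 -> bravo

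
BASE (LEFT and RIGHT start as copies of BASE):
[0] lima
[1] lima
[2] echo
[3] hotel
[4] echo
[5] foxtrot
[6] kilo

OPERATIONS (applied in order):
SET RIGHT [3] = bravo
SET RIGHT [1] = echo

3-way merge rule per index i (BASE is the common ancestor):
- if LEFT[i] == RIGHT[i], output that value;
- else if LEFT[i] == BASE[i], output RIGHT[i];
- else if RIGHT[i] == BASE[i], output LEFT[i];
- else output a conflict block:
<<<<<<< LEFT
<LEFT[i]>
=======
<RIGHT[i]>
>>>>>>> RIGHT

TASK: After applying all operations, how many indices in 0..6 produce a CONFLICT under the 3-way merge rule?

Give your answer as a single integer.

Answer: 0

Derivation:
Final LEFT:  [lima, lima, echo, hotel, echo, foxtrot, kilo]
Final RIGHT: [lima, echo, echo, bravo, echo, foxtrot, kilo]
i=0: L=lima R=lima -> agree -> lima
i=1: L=lima=BASE, R=echo -> take RIGHT -> echo
i=2: L=echo R=echo -> agree -> echo
i=3: L=hotel=BASE, R=bravo -> take RIGHT -> bravo
i=4: L=echo R=echo -> agree -> echo
i=5: L=foxtrot R=foxtrot -> agree -> foxtrot
i=6: L=kilo R=kilo -> agree -> kilo
Conflict count: 0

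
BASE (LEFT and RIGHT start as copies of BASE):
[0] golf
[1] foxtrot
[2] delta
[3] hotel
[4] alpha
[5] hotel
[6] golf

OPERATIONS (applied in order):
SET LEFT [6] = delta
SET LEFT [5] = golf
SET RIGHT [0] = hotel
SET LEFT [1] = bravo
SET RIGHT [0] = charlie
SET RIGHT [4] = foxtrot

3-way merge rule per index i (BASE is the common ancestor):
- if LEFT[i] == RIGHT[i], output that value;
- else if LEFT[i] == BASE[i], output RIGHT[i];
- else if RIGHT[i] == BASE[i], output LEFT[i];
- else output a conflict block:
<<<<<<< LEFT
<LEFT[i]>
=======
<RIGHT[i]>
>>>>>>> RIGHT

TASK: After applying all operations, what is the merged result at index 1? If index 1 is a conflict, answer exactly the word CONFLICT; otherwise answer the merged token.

Answer: bravo

Derivation:
Final LEFT:  [golf, bravo, delta, hotel, alpha, golf, delta]
Final RIGHT: [charlie, foxtrot, delta, hotel, foxtrot, hotel, golf]
i=0: L=golf=BASE, R=charlie -> take RIGHT -> charlie
i=1: L=bravo, R=foxtrot=BASE -> take LEFT -> bravo
i=2: L=delta R=delta -> agree -> delta
i=3: L=hotel R=hotel -> agree -> hotel
i=4: L=alpha=BASE, R=foxtrot -> take RIGHT -> foxtrot
i=5: L=golf, R=hotel=BASE -> take LEFT -> golf
i=6: L=delta, R=golf=BASE -> take LEFT -> delta
Index 1 -> bravo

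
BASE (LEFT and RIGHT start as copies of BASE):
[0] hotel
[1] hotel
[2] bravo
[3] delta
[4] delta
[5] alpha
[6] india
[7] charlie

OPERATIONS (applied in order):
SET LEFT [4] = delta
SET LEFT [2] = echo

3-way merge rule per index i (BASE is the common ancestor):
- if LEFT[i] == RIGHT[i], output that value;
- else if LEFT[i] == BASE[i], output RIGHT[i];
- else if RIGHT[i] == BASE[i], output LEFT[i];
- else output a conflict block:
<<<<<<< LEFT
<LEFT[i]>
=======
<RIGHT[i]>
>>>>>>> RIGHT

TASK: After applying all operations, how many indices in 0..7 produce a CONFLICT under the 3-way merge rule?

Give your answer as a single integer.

Answer: 0

Derivation:
Final LEFT:  [hotel, hotel, echo, delta, delta, alpha, india, charlie]
Final RIGHT: [hotel, hotel, bravo, delta, delta, alpha, india, charlie]
i=0: L=hotel R=hotel -> agree -> hotel
i=1: L=hotel R=hotel -> agree -> hotel
i=2: L=echo, R=bravo=BASE -> take LEFT -> echo
i=3: L=delta R=delta -> agree -> delta
i=4: L=delta R=delta -> agree -> delta
i=5: L=alpha R=alpha -> agree -> alpha
i=6: L=india R=india -> agree -> india
i=7: L=charlie R=charlie -> agree -> charlie
Conflict count: 0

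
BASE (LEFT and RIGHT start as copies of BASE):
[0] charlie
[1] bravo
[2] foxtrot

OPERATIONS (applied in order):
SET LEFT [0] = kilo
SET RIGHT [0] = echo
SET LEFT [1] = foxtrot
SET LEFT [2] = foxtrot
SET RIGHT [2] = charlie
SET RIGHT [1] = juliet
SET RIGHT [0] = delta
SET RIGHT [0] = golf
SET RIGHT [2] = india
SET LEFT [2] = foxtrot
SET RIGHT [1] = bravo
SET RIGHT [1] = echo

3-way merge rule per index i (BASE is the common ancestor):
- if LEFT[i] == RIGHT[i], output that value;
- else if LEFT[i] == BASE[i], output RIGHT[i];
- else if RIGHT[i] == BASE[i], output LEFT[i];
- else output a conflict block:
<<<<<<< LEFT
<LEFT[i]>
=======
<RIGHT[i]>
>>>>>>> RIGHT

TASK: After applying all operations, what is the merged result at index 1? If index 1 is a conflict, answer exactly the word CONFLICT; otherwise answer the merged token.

Final LEFT:  [kilo, foxtrot, foxtrot]
Final RIGHT: [golf, echo, india]
i=0: BASE=charlie L=kilo R=golf all differ -> CONFLICT
i=1: BASE=bravo L=foxtrot R=echo all differ -> CONFLICT
i=2: L=foxtrot=BASE, R=india -> take RIGHT -> india
Index 1 -> CONFLICT

Answer: CONFLICT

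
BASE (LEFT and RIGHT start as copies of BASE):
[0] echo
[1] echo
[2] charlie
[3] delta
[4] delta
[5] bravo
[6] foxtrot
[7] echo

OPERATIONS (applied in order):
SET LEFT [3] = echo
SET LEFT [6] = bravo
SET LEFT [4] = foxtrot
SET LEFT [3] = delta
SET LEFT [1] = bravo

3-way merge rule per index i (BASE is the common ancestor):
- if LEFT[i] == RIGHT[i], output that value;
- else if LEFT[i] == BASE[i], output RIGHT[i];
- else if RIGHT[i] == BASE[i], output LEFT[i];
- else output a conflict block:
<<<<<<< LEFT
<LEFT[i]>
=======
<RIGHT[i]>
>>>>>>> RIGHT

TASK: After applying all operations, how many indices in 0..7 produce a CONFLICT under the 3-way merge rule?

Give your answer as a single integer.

Answer: 0

Derivation:
Final LEFT:  [echo, bravo, charlie, delta, foxtrot, bravo, bravo, echo]
Final RIGHT: [echo, echo, charlie, delta, delta, bravo, foxtrot, echo]
i=0: L=echo R=echo -> agree -> echo
i=1: L=bravo, R=echo=BASE -> take LEFT -> bravo
i=2: L=charlie R=charlie -> agree -> charlie
i=3: L=delta R=delta -> agree -> delta
i=4: L=foxtrot, R=delta=BASE -> take LEFT -> foxtrot
i=5: L=bravo R=bravo -> agree -> bravo
i=6: L=bravo, R=foxtrot=BASE -> take LEFT -> bravo
i=7: L=echo R=echo -> agree -> echo
Conflict count: 0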